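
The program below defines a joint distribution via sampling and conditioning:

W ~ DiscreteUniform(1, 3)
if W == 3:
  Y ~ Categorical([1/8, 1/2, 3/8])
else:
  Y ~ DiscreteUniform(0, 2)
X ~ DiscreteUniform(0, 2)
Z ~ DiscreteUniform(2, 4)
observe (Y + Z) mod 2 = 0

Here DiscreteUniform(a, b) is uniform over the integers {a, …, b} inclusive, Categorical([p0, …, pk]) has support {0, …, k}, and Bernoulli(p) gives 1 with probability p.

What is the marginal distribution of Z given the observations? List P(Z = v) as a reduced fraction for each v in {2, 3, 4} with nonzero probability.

Enumerate traces; 45 have nonzero weight after conditioning:
  (W=1, Y=0, X=0, Z=2) weight 1/81
  (W=1, Y=0, X=0, Z=4) weight 1/81
  (W=1, Y=0, X=1, Z=2) weight 1/81
  (W=1, Y=0, X=1, Z=4) weight 1/81
  (W=1, Y=0, X=2, Z=2) weight 1/81
  (W=1, Y=0, X=2, Z=4) weight 1/81
  (W=1, Y=1, X=0, Z=3) weight 1/81
  (W=1, Y=1, X=1, Z=3) weight 1/81
  … 37 more
Group by Z:
  weight(Z=2) = 11/54
  weight(Z=3) = 7/54
  weight(Z=4) = 11/54
Total weight = 11/54 + 7/54 + 11/54 = 29/54
P(Z=2 | obs) = 11/54 / 29/54 = 11/29
P(Z=3 | obs) = 7/54 / 29/54 = 7/29
P(Z=4 | obs) = 11/54 / 29/54 = 11/29

P(Z=2) = 11/29, P(Z=3) = 7/29, P(Z=4) = 11/29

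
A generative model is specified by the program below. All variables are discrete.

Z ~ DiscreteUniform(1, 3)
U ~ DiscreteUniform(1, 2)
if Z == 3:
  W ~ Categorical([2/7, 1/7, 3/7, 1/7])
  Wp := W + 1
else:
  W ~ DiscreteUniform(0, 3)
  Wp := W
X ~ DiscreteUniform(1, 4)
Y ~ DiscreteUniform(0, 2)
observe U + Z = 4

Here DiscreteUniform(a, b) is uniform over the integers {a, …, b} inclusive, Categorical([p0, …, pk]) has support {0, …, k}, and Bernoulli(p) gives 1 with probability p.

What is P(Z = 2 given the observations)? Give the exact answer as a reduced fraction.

Enumerate traces; 96 have nonzero weight after conditioning:
  (Z=2, U=2, W=0, X=1, Y=0) weight 1/288
  (Z=2, U=2, W=0, X=1, Y=1) weight 1/288
  (Z=2, U=2, W=0, X=1, Y=2) weight 1/288
  (Z=2, U=2, W=0, X=2, Y=0) weight 1/288
  (Z=2, U=2, W=0, X=2, Y=1) weight 1/288
  (Z=2, U=2, W=0, X=2, Y=2) weight 1/288
  (Z=2, U=2, W=0, X=3, Y=0) weight 1/288
  (Z=2, U=2, W=0, X=3, Y=1) weight 1/288
  (Z=3, U=1, W=0, X=1, Y=0) weight 1/252
  … 87 more
Group by Z:
  weight(Z=2) = 1/6
  weight(Z=3) = 1/6
Total weight = 1/6 + 1/6 = 1/3
P(Z=2 | obs) = 1/6 / 1/3 = 1/2
P(Z=3 | obs) = 1/6 / 1/3 = 1/2

P(Z = 2 | obs) = 1/2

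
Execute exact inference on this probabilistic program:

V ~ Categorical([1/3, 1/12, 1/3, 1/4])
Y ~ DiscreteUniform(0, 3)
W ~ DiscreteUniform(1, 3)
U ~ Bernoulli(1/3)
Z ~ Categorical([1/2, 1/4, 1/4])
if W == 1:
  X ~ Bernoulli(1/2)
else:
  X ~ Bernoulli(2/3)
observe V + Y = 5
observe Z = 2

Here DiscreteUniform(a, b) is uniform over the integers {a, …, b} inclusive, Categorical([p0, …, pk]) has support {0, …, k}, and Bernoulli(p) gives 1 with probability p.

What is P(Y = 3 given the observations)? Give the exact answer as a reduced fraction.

P(Y = 3 | obs) = 4/7

Enumerate traces; 24 have nonzero weight after conditioning:
  (V=2, Y=3, W=1, U=0, Z=2, X=0) weight 1/432
  (V=2, Y=3, W=1, U=0, Z=2, X=1) weight 1/432
  (V=2, Y=3, W=1, U=1, Z=2, X=0) weight 1/864
  (V=2, Y=3, W=1, U=1, Z=2, X=1) weight 1/864
  (V=2, Y=3, W=2, U=0, Z=2, X=0) weight 1/648
  (V=2, Y=3, W=2, U=0, Z=2, X=1) weight 1/324
  (V=2, Y=3, W=2, U=1, Z=2, X=0) weight 1/1296
  (V=2, Y=3, W=2, U=1, Z=2, X=1) weight 1/648
  (V=3, Y=2, W=1, U=0, Z=2, X=0) weight 1/576
  … 15 more
Group by Y:
  weight(Y=2) = 1/64
  weight(Y=3) = 1/48
Total weight = 1/64 + 1/48 = 7/192
P(Y=2 | obs) = 1/64 / 7/192 = 3/7
P(Y=3 | obs) = 1/48 / 7/192 = 4/7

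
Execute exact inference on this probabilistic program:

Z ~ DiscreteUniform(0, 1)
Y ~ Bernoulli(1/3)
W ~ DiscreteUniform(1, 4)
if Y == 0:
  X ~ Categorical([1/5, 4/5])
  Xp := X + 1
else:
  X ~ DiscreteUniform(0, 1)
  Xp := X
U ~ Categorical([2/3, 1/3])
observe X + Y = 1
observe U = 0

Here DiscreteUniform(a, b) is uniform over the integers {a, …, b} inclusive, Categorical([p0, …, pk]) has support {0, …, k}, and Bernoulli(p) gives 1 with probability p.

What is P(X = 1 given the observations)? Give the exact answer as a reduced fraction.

Enumerate traces; 16 have nonzero weight after conditioning:
  (Z=0, Y=0, W=1, X=1, U=0) weight 2/45
  (Z=0, Y=0, W=2, X=1, U=0) weight 2/45
  (Z=0, Y=0, W=3, X=1, U=0) weight 2/45
  (Z=0, Y=0, W=4, X=1, U=0) weight 2/45
  (Z=0, Y=1, W=1, X=0, U=0) weight 1/72
  (Z=0, Y=1, W=2, X=0, U=0) weight 1/72
  (Z=0, Y=1, W=3, X=0, U=0) weight 1/72
  (Z=0, Y=1, W=4, X=0, U=0) weight 1/72
  … 8 more
Group by X:
  weight(X=0) = 1/9
  weight(X=1) = 16/45
Total weight = 1/9 + 16/45 = 7/15
P(X=0 | obs) = 1/9 / 7/15 = 5/21
P(X=1 | obs) = 16/45 / 7/15 = 16/21

P(X = 1 | obs) = 16/21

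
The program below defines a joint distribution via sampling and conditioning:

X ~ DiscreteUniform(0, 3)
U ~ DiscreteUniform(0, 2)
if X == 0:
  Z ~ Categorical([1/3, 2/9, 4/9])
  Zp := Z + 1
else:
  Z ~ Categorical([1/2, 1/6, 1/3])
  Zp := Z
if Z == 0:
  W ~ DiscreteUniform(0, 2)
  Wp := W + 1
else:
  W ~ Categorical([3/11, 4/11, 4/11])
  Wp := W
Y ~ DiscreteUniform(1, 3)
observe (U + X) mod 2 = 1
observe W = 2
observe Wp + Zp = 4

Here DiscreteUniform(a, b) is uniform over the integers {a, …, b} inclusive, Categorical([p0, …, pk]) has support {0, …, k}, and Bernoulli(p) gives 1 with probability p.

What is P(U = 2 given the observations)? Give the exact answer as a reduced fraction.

Enumerate traces; 21 have nonzero weight after conditioning:
  (X=0, U=1, Z=0, W=2, Y=1) weight 1/324
  (X=0, U=1, Z=0, W=2, Y=2) weight 1/324
  (X=0, U=1, Z=0, W=2, Y=3) weight 1/324
  (X=0, U=1, Z=1, W=2, Y=1) weight 2/891
  (X=0, U=1, Z=1, W=2, Y=2) weight 2/891
  (X=0, U=1, Z=1, W=2, Y=3) weight 2/891
  (X=1, U=0, Z=2, W=2, Y=1) weight 1/297
  (X=1, U=0, Z=2, W=2, Y=2) weight 1/297
  (X=1, U=2, Z=2, W=2, Y=1) weight 1/297
  … 12 more
Group by U:
  weight(U=0) = 2/99
  weight(U=1) = 31/1188
  weight(U=2) = 2/99
Total weight = 2/99 + 31/1188 + 2/99 = 79/1188
P(U=0 | obs) = 2/99 / 79/1188 = 24/79
P(U=1 | obs) = 31/1188 / 79/1188 = 31/79
P(U=2 | obs) = 2/99 / 79/1188 = 24/79

P(U = 2 | obs) = 24/79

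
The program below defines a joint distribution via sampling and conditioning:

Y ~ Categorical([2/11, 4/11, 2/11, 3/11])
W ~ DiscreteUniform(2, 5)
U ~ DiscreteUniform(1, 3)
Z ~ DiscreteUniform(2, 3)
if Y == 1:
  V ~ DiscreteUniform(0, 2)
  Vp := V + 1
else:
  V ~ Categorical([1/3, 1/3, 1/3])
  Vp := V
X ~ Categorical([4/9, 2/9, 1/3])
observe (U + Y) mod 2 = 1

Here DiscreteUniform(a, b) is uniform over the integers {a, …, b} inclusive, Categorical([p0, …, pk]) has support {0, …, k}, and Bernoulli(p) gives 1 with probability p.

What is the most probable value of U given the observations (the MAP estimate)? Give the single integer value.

Enumerate traces; 432 have nonzero weight after conditioning:
  (Y=0, W=2, U=1, Z=2, V=0, X=0) weight 1/891
  (Y=0, W=2, U=1, Z=2, V=0, X=1) weight 1/1782
  (Y=0, W=2, U=1, Z=2, V=0, X=2) weight 1/1188
  (Y=0, W=2, U=1, Z=2, V=1, X=0) weight 1/891
  (Y=0, W=2, U=1, Z=2, V=1, X=1) weight 1/1782
  (Y=0, W=2, U=1, Z=2, V=1, X=2) weight 1/1188
  (Y=0, W=2, U=1, Z=2, V=2, X=0) weight 1/891
  (Y=0, W=2, U=1, Z=2, V=2, X=1) weight 1/1782
  (Y=0, W=2, U=3, Z=2, V=0, X=0) weight 1/891
  (Y=1, W=2, U=2, Z=2, V=0, X=0) weight 2/891
  … 422 more
Group by U:
  weight(U=1) = 4/33
  weight(U=2) = 7/33
  weight(U=3) = 4/33
Total weight = 4/33 + 7/33 + 4/33 = 5/11
P(U=1 | obs) = 4/33 / 5/11 = 4/15
P(U=2 | obs) = 7/33 / 5/11 = 7/15
P(U=3 | obs) = 4/33 / 5/11 = 4/15
argmax = 2

argmax_v P(U = v | obs) = 2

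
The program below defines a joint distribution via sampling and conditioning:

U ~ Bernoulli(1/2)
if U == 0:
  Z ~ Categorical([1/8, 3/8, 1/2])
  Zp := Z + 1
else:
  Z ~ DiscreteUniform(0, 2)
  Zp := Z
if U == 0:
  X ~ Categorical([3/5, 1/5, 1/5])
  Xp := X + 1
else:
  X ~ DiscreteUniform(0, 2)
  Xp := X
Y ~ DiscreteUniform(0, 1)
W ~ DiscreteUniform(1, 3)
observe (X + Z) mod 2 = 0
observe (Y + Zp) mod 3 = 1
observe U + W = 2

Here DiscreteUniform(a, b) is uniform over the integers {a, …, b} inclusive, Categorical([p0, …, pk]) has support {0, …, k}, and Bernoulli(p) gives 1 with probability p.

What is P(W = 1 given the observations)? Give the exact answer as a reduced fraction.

Enumerate traces; 7 have nonzero weight after conditioning:
  (U=0, Z=0, X=0, Y=0, W=2) weight 1/160
  (U=0, Z=0, X=2, Y=0, W=2) weight 1/480
  (U=0, Z=2, X=0, Y=1, W=2) weight 1/40
  (U=0, Z=2, X=2, Y=1, W=2) weight 1/120
  (U=1, Z=0, X=0, Y=1, W=1) weight 1/108
  (U=1, Z=0, X=2, Y=1, W=1) weight 1/108
  (U=1, Z=1, X=1, Y=0, W=1) weight 1/108
Group by W:
  weight(W=1) = 1/36
  weight(W=2) = 1/24
Total weight = 1/36 + 1/24 = 5/72
P(W=1 | obs) = 1/36 / 5/72 = 2/5
P(W=2 | obs) = 1/24 / 5/72 = 3/5

P(W = 1 | obs) = 2/5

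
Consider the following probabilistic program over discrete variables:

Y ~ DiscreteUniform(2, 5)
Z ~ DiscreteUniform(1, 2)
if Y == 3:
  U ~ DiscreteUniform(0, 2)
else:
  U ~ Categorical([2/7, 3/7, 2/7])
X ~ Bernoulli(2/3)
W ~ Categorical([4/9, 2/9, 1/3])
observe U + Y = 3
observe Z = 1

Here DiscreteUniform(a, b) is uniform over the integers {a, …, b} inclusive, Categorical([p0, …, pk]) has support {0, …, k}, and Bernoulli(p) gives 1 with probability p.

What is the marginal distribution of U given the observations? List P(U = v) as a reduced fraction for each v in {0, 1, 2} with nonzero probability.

P(U=0) = 7/16, P(U=1) = 9/16

Enumerate traces; 12 have nonzero weight after conditioning:
  (Y=2, Z=1, U=1, X=0, W=0) weight 1/126
  (Y=2, Z=1, U=1, X=0, W=1) weight 1/252
  (Y=2, Z=1, U=1, X=0, W=2) weight 1/168
  (Y=2, Z=1, U=1, X=1, W=0) weight 1/63
  (Y=2, Z=1, U=1, X=1, W=1) weight 1/126
  (Y=2, Z=1, U=1, X=1, W=2) weight 1/84
  (Y=3, Z=1, U=0, X=0, W=0) weight 1/162
  (Y=3, Z=1, U=0, X=0, W=1) weight 1/324
  … 4 more
Group by U:
  weight(U=0) = 1/24
  weight(U=1) = 3/56
Total weight = 1/24 + 3/56 = 2/21
P(U=0 | obs) = 1/24 / 2/21 = 7/16
P(U=1 | obs) = 3/56 / 2/21 = 9/16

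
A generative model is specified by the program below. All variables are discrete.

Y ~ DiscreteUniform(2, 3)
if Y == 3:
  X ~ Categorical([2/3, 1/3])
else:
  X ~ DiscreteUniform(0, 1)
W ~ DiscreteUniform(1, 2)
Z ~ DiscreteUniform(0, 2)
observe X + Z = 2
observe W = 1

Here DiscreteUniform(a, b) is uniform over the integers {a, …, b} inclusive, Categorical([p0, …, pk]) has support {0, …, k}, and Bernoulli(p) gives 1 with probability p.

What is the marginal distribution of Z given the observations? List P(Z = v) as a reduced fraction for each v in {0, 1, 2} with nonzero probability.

P(Z=1) = 5/12, P(Z=2) = 7/12

Enumerate traces; 4 have nonzero weight after conditioning:
  (Y=2, X=0, W=1, Z=2) weight 1/24
  (Y=2, X=1, W=1, Z=1) weight 1/24
  (Y=3, X=0, W=1, Z=2) weight 1/18
  (Y=3, X=1, W=1, Z=1) weight 1/36
Group by Z:
  weight(Z=1) = 5/72
  weight(Z=2) = 7/72
Total weight = 5/72 + 7/72 = 1/6
P(Z=1 | obs) = 5/72 / 1/6 = 5/12
P(Z=2 | obs) = 7/72 / 1/6 = 7/12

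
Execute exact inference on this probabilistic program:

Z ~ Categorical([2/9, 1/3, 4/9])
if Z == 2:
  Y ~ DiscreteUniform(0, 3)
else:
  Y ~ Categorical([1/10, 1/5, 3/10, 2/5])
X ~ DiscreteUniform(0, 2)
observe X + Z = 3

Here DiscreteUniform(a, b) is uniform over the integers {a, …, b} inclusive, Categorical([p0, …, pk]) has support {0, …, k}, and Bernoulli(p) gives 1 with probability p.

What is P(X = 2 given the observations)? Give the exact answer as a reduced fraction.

Enumerate traces; 8 have nonzero weight after conditioning:
  (Z=1, Y=0, X=2) weight 1/90
  (Z=1, Y=1, X=2) weight 1/45
  (Z=1, Y=2, X=2) weight 1/30
  (Z=1, Y=3, X=2) weight 2/45
  (Z=2, Y=0, X=1) weight 1/27
  (Z=2, Y=1, X=1) weight 1/27
  (Z=2, Y=2, X=1) weight 1/27
  (Z=2, Y=3, X=1) weight 1/27
Group by X:
  weight(X=1) = 4/27
  weight(X=2) = 1/9
Total weight = 4/27 + 1/9 = 7/27
P(X=1 | obs) = 4/27 / 7/27 = 4/7
P(X=2 | obs) = 1/9 / 7/27 = 3/7

P(X = 2 | obs) = 3/7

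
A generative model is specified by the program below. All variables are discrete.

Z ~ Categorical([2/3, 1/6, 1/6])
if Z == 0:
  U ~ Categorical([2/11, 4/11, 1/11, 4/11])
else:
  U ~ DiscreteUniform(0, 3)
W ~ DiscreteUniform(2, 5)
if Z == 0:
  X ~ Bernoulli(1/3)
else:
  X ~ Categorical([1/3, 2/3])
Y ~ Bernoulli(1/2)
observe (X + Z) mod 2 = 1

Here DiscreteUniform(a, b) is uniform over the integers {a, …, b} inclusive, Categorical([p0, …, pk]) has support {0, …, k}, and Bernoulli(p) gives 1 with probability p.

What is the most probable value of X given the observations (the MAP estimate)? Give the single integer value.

argmax_v P(X = v | obs) = 1

Enumerate traces; 96 have nonzero weight after conditioning:
  (Z=0, U=0, W=2, X=1, Y=0) weight 1/198
  (Z=0, U=0, W=2, X=1, Y=1) weight 1/198
  (Z=0, U=0, W=3, X=1, Y=0) weight 1/198
  (Z=0, U=0, W=3, X=1, Y=1) weight 1/198
  (Z=0, U=0, W=4, X=1, Y=0) weight 1/198
  (Z=0, U=0, W=4, X=1, Y=1) weight 1/198
  (Z=0, U=0, W=5, X=1, Y=0) weight 1/198
  (Z=0, U=0, W=5, X=1, Y=1) weight 1/198
  (Z=1, U=0, W=2, X=0, Y=0) weight 1/576
  … 87 more
Group by X:
  weight(X=0) = 1/18
  weight(X=1) = 1/3
Total weight = 1/18 + 1/3 = 7/18
P(X=0 | obs) = 1/18 / 7/18 = 1/7
P(X=1 | obs) = 1/3 / 7/18 = 6/7
argmax = 1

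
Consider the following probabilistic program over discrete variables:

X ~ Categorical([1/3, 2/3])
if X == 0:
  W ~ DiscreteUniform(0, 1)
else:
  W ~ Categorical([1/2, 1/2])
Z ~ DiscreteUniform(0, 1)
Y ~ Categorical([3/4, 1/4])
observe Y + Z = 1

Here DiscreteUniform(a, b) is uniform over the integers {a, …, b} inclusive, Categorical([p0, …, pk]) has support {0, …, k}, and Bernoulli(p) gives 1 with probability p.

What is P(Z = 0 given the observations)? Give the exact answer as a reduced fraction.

Enumerate traces; 8 have nonzero weight after conditioning:
  (X=0, W=0, Z=0, Y=1) weight 1/48
  (X=0, W=0, Z=1, Y=0) weight 1/16
  (X=0, W=1, Z=0, Y=1) weight 1/48
  (X=0, W=1, Z=1, Y=0) weight 1/16
  (X=1, W=0, Z=0, Y=1) weight 1/24
  (X=1, W=0, Z=1, Y=0) weight 1/8
  (X=1, W=1, Z=0, Y=1) weight 1/24
  (X=1, W=1, Z=1, Y=0) weight 1/8
Group by Z:
  weight(Z=0) = 1/8
  weight(Z=1) = 3/8
Total weight = 1/8 + 3/8 = 1/2
P(Z=0 | obs) = 1/8 / 1/2 = 1/4
P(Z=1 | obs) = 3/8 / 1/2 = 3/4

P(Z = 0 | obs) = 1/4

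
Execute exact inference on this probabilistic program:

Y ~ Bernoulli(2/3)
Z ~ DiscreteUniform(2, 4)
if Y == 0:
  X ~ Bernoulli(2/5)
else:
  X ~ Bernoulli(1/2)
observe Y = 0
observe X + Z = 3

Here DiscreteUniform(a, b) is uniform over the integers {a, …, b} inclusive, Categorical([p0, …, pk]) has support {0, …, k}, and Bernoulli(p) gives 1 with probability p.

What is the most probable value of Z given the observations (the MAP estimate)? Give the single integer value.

argmax_v P(Z = v | obs) = 3

Enumerate traces; 2 have nonzero weight after conditioning:
  (Y=0, Z=2, X=1) weight 2/45
  (Y=0, Z=3, X=0) weight 1/15
Group by Z:
  weight(Z=2) = 2/45
  weight(Z=3) = 1/15
Total weight = 2/45 + 1/15 = 1/9
P(Z=2 | obs) = 2/45 / 1/9 = 2/5
P(Z=3 | obs) = 1/15 / 1/9 = 3/5
argmax = 3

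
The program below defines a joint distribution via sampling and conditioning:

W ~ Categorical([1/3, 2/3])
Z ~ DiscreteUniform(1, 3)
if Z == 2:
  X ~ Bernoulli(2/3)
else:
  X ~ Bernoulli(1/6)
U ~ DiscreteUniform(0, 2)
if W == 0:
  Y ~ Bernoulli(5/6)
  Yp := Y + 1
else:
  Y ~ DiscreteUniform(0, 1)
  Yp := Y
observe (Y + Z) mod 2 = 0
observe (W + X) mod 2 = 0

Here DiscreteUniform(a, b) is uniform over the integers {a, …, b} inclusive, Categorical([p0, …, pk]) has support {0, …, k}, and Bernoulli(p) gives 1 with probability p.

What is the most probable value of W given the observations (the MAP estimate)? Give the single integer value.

argmax_v P(W = v | obs) = 0

Enumerate traces; 18 have nonzero weight after conditioning:
  (W=0, Z=1, X=0, U=0, Y=1) weight 25/972
  (W=0, Z=1, X=0, U=1, Y=1) weight 25/972
  (W=0, Z=1, X=0, U=2, Y=1) weight 25/972
  (W=0, Z=2, X=0, U=0, Y=0) weight 1/486
  (W=0, Z=2, X=0, U=1, Y=0) weight 1/486
  (W=0, Z=2, X=0, U=2, Y=0) weight 1/486
  (W=0, Z=3, X=0, U=0, Y=1) weight 25/972
  (W=0, Z=3, X=0, U=1, Y=1) weight 25/972
  (W=1, Z=1, X=1, U=0, Y=1) weight 1/162
  … 9 more
Group by W:
  weight(W=0) = 13/81
  weight(W=1) = 1/9
Total weight = 13/81 + 1/9 = 22/81
P(W=0 | obs) = 13/81 / 22/81 = 13/22
P(W=1 | obs) = 1/9 / 22/81 = 9/22
argmax = 0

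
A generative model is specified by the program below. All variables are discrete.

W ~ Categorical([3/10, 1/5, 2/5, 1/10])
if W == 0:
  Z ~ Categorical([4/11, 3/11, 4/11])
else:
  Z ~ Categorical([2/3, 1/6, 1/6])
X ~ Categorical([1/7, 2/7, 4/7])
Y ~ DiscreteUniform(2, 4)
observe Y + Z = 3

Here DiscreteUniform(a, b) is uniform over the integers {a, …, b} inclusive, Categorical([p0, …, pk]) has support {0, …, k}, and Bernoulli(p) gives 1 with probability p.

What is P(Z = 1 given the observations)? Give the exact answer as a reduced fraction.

Enumerate traces; 24 have nonzero weight after conditioning:
  (W=0, Z=0, X=0, Y=3) weight 2/385
  (W=0, Z=0, X=1, Y=3) weight 4/385
  (W=0, Z=0, X=2, Y=3) weight 8/385
  (W=0, Z=1, X=0, Y=2) weight 3/770
  (W=0, Z=1, X=1, Y=2) weight 3/385
  (W=0, Z=1, X=2, Y=2) weight 6/385
  (W=1, Z=0, X=0, Y=3) weight 2/315
  (W=1, Z=0, X=1, Y=3) weight 4/315
  … 16 more
Group by Z:
  weight(Z=0) = 19/99
  weight(Z=1) = 131/1980
Total weight = 19/99 + 131/1980 = 511/1980
P(Z=0 | obs) = 19/99 / 511/1980 = 380/511
P(Z=1 | obs) = 131/1980 / 511/1980 = 131/511

P(Z = 1 | obs) = 131/511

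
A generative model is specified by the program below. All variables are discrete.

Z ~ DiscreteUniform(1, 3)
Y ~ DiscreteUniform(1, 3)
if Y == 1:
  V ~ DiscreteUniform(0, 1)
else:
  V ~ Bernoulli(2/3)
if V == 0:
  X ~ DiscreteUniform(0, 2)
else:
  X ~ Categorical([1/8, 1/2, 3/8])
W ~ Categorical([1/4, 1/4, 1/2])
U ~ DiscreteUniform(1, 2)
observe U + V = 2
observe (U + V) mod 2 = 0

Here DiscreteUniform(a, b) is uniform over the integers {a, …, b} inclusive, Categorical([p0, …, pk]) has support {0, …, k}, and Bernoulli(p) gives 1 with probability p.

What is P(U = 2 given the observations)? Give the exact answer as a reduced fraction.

Enumerate traces; 162 have nonzero weight after conditioning:
  (Z=1, Y=1, V=0, X=0, W=0, U=2) weight 1/432
  (Z=1, Y=1, V=0, X=0, W=1, U=2) weight 1/432
  (Z=1, Y=1, V=0, X=0, W=2, U=2) weight 1/216
  (Z=1, Y=1, V=0, X=1, W=0, U=2) weight 1/432
  (Z=1, Y=1, V=0, X=1, W=1, U=2) weight 1/432
  (Z=1, Y=1, V=0, X=1, W=2, U=2) weight 1/216
  (Z=1, Y=1, V=0, X=2, W=0, U=2) weight 1/432
  (Z=1, Y=1, V=0, X=2, W=1, U=2) weight 1/432
  (Z=1, Y=1, V=1, X=0, W=0, U=1) weight 1/1152
  … 153 more
Group by U:
  weight(U=1) = 11/36
  weight(U=2) = 7/36
Total weight = 11/36 + 7/36 = 1/2
P(U=1 | obs) = 11/36 / 1/2 = 11/18
P(U=2 | obs) = 7/36 / 1/2 = 7/18

P(U = 2 | obs) = 7/18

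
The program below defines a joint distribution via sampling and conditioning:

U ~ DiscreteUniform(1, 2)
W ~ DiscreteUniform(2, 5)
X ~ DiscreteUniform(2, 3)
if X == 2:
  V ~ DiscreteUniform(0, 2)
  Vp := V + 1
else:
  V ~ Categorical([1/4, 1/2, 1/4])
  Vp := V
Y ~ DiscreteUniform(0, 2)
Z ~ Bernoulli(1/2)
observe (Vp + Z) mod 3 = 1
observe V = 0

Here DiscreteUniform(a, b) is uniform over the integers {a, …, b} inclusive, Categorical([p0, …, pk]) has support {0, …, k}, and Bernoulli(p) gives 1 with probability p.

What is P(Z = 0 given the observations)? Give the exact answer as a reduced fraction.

Enumerate traces; 48 have nonzero weight after conditioning:
  (U=1, W=2, X=2, V=0, Y=0, Z=0) weight 1/288
  (U=1, W=2, X=2, V=0, Y=1, Z=0) weight 1/288
  (U=1, W=2, X=2, V=0, Y=2, Z=0) weight 1/288
  (U=1, W=2, X=3, V=0, Y=0, Z=1) weight 1/384
  (U=1, W=2, X=3, V=0, Y=1, Z=1) weight 1/384
  (U=1, W=2, X=3, V=0, Y=2, Z=1) weight 1/384
  (U=1, W=3, X=2, V=0, Y=0, Z=0) weight 1/288
  (U=1, W=3, X=2, V=0, Y=1, Z=0) weight 1/288
  … 40 more
Group by Z:
  weight(Z=0) = 1/12
  weight(Z=1) = 1/16
Total weight = 1/12 + 1/16 = 7/48
P(Z=0 | obs) = 1/12 / 7/48 = 4/7
P(Z=1 | obs) = 1/16 / 7/48 = 3/7

P(Z = 0 | obs) = 4/7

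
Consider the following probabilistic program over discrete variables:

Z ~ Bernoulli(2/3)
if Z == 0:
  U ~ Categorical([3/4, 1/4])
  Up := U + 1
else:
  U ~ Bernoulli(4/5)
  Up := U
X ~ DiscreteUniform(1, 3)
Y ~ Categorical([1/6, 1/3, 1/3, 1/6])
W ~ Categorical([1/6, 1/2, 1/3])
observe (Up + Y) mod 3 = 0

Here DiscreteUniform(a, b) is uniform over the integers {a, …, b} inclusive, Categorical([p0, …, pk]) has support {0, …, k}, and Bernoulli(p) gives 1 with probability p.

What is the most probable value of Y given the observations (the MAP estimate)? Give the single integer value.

Enumerate traces; 45 have nonzero weight after conditioning:
  (Z=0, U=0, X=1, Y=2, W=0) weight 1/216
  (Z=0, U=0, X=1, Y=2, W=1) weight 1/72
  (Z=0, U=0, X=1, Y=2, W=2) weight 1/108
  (Z=0, U=0, X=2, Y=2, W=0) weight 1/216
  (Z=0, U=0, X=2, Y=2, W=1) weight 1/72
  (Z=0, U=0, X=2, Y=2, W=2) weight 1/108
  (Z=0, U=0, X=3, Y=2, W=0) weight 1/216
  (Z=0, U=0, X=3, Y=2, W=1) weight 1/72
  (Z=0, U=1, X=1, Y=1, W=0) weight 1/648
  (Z=1, U=0, X=1, Y=0, W=0) weight 1/810
  … 35 more
Group by Y:
  weight(Y=0) = 1/45
  weight(Y=1) = 1/36
  weight(Y=2) = 47/180
  weight(Y=3) = 1/45
Total weight = 1/45 + 1/36 + 47/180 + 1/45 = 1/3
P(Y=0 | obs) = 1/45 / 1/3 = 1/15
P(Y=1 | obs) = 1/36 / 1/3 = 1/12
P(Y=2 | obs) = 47/180 / 1/3 = 47/60
P(Y=3 | obs) = 1/45 / 1/3 = 1/15
argmax = 2

argmax_v P(Y = v | obs) = 2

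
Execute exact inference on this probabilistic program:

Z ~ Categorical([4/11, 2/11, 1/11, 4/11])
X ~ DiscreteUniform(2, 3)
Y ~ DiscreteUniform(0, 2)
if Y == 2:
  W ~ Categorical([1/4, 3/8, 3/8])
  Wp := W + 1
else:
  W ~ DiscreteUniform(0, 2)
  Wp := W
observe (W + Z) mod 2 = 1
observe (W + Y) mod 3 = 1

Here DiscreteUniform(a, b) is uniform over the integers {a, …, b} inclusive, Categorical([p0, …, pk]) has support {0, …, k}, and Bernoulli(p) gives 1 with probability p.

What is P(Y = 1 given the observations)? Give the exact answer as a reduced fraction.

Enumerate traces; 12 have nonzero weight after conditioning:
  (Z=0, X=2, Y=0, W=1) weight 2/99
  (Z=0, X=3, Y=0, W=1) weight 2/99
  (Z=1, X=2, Y=1, W=0) weight 1/99
  (Z=1, X=2, Y=2, W=2) weight 1/88
  (Z=1, X=3, Y=1, W=0) weight 1/99
  (Z=1, X=3, Y=2, W=2) weight 1/88
  (Z=2, X=2, Y=0, W=1) weight 1/198
  (Z=2, X=3, Y=0, W=1) weight 1/198
  … 4 more
Group by Y:
  weight(Y=0) = 5/99
  weight(Y=1) = 2/33
  weight(Y=2) = 3/44
Total weight = 5/99 + 2/33 + 3/44 = 71/396
P(Y=0 | obs) = 5/99 / 71/396 = 20/71
P(Y=1 | obs) = 2/33 / 71/396 = 24/71
P(Y=2 | obs) = 3/44 / 71/396 = 27/71

P(Y = 1 | obs) = 24/71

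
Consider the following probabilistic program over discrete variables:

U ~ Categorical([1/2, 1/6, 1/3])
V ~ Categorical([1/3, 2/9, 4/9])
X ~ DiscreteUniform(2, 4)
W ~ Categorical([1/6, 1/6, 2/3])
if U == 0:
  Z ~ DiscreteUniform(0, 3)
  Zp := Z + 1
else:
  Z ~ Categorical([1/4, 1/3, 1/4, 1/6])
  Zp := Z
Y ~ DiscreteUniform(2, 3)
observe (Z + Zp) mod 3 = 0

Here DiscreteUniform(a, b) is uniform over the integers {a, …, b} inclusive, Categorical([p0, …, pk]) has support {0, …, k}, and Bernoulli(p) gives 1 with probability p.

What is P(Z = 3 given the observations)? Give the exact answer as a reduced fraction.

P(Z = 3 | obs) = 1/4

Enumerate traces; 270 have nonzero weight after conditioning:
  (U=0, V=0, X=2, W=0, Z=1, Y=2) weight 1/864
  (U=0, V=0, X=2, W=0, Z=1, Y=3) weight 1/864
  (U=0, V=0, X=2, W=1, Z=1, Y=2) weight 1/864
  (U=0, V=0, X=2, W=1, Z=1, Y=3) weight 1/864
  (U=0, V=0, X=2, W=2, Z=1, Y=2) weight 1/216
  (U=0, V=0, X=2, W=2, Z=1, Y=3) weight 1/216
  (U=0, V=0, X=3, W=0, Z=1, Y=2) weight 1/864
  (U=0, V=0, X=3, W=0, Z=1, Y=3) weight 1/864
  (U=1, V=0, X=2, W=0, Z=0, Y=2) weight 1/2592
  (U=1, V=0, X=2, W=0, Z=3, Y=2) weight 1/3888
  … 260 more
Group by Z:
  weight(Z=0) = 1/8
  weight(Z=1) = 1/8
  weight(Z=3) = 1/12
Total weight = 1/8 + 1/8 + 1/12 = 1/3
P(Z=0 | obs) = 1/8 / 1/3 = 3/8
P(Z=1 | obs) = 1/8 / 1/3 = 3/8
P(Z=3 | obs) = 1/12 / 1/3 = 1/4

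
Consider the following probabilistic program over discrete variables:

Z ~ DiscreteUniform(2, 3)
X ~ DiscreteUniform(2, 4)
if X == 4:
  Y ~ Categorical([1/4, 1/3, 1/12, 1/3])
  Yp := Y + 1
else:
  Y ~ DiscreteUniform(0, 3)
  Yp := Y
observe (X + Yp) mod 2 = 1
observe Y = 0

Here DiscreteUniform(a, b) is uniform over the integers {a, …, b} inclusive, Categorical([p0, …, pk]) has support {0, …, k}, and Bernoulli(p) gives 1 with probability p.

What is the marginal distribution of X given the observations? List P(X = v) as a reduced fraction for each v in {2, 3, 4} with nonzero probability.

Enumerate traces; 4 have nonzero weight after conditioning:
  (Z=2, X=3, Y=0) weight 1/24
  (Z=2, X=4, Y=0) weight 1/24
  (Z=3, X=3, Y=0) weight 1/24
  (Z=3, X=4, Y=0) weight 1/24
Group by X:
  weight(X=3) = 1/12
  weight(X=4) = 1/12
Total weight = 1/12 + 1/12 = 1/6
P(X=3 | obs) = 1/12 / 1/6 = 1/2
P(X=4 | obs) = 1/12 / 1/6 = 1/2

P(X=3) = 1/2, P(X=4) = 1/2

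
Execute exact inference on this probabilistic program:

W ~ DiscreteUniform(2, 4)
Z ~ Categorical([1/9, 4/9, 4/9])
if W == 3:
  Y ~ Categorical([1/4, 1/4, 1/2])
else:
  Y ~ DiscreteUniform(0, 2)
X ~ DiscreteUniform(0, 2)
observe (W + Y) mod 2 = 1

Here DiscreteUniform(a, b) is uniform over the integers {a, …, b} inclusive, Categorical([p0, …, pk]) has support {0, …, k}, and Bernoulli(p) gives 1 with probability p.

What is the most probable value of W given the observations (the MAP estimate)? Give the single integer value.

Enumerate traces; 36 have nonzero weight after conditioning:
  (W=2, Z=0, Y=1, X=0) weight 1/243
  (W=2, Z=0, Y=1, X=1) weight 1/243
  (W=2, Z=0, Y=1, X=2) weight 1/243
  (W=2, Z=1, Y=1, X=0) weight 4/243
  (W=2, Z=1, Y=1, X=1) weight 4/243
  (W=2, Z=1, Y=1, X=2) weight 4/243
  (W=2, Z=2, Y=1, X=0) weight 4/243
  (W=2, Z=2, Y=1, X=1) weight 4/243
  (W=3, Z=0, Y=0, X=0) weight 1/324
  (W=4, Z=0, Y=1, X=0) weight 1/243
  … 26 more
Group by W:
  weight(W=2) = 1/9
  weight(W=3) = 1/4
  weight(W=4) = 1/9
Total weight = 1/9 + 1/4 + 1/9 = 17/36
P(W=2 | obs) = 1/9 / 17/36 = 4/17
P(W=3 | obs) = 1/4 / 17/36 = 9/17
P(W=4 | obs) = 1/9 / 17/36 = 4/17
argmax = 3

argmax_v P(W = v | obs) = 3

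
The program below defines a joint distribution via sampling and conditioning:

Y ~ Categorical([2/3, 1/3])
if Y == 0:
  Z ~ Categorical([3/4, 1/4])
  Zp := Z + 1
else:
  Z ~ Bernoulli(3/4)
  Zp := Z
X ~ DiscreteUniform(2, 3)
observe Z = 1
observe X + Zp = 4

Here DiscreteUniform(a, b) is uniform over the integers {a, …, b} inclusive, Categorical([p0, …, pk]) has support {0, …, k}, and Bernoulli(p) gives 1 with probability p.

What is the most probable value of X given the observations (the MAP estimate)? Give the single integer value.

Enumerate traces; 2 have nonzero weight after conditioning:
  (Y=0, Z=1, X=2) weight 1/12
  (Y=1, Z=1, X=3) weight 1/8
Group by X:
  weight(X=2) = 1/12
  weight(X=3) = 1/8
Total weight = 1/12 + 1/8 = 5/24
P(X=2 | obs) = 1/12 / 5/24 = 2/5
P(X=3 | obs) = 1/8 / 5/24 = 3/5
argmax = 3

argmax_v P(X = v | obs) = 3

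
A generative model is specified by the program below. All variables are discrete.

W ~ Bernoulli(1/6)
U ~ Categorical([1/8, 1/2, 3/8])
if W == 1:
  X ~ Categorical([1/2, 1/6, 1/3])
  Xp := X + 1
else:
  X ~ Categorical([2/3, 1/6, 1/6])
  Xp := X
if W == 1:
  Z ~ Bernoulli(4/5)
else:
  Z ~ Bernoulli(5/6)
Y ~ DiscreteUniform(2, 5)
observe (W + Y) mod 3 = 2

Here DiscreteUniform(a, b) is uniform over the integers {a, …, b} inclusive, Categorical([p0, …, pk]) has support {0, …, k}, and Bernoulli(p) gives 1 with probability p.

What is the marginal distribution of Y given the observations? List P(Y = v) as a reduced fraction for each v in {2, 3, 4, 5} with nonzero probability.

P(Y=2) = 5/11, P(Y=4) = 1/11, P(Y=5) = 5/11

Enumerate traces; 54 have nonzero weight after conditioning:
  (W=0, U=0, X=0, Z=0, Y=2) weight 5/1728
  (W=0, U=0, X=0, Z=0, Y=5) weight 5/1728
  (W=0, U=0, X=0, Z=1, Y=2) weight 25/1728
  (W=0, U=0, X=0, Z=1, Y=5) weight 25/1728
  (W=0, U=0, X=1, Z=0, Y=2) weight 5/6912
  (W=0, U=0, X=1, Z=0, Y=5) weight 5/6912
  (W=0, U=0, X=1, Z=1, Y=2) weight 25/6912
  (W=0, U=0, X=1, Z=1, Y=5) weight 25/6912
  (W=1, U=0, X=0, Z=0, Y=4) weight 1/1920
  … 45 more
Group by Y:
  weight(Y=2) = 5/24
  weight(Y=4) = 1/24
  weight(Y=5) = 5/24
Total weight = 5/24 + 1/24 + 5/24 = 11/24
P(Y=2 | obs) = 5/24 / 11/24 = 5/11
P(Y=4 | obs) = 1/24 / 11/24 = 1/11
P(Y=5 | obs) = 5/24 / 11/24 = 5/11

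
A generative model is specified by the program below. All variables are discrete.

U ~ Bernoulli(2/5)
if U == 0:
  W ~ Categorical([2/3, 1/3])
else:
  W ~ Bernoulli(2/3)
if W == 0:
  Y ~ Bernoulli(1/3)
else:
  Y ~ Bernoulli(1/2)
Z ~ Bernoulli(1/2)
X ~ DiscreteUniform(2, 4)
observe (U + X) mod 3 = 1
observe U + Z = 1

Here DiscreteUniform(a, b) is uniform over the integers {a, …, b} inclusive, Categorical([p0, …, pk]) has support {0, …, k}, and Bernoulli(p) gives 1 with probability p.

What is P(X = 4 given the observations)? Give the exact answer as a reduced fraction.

Enumerate traces; 8 have nonzero weight after conditioning:
  (U=0, W=0, Y=0, Z=1, X=4) weight 2/45
  (U=0, W=0, Y=1, Z=1, X=4) weight 1/45
  (U=0, W=1, Y=0, Z=1, X=4) weight 1/60
  (U=0, W=1, Y=1, Z=1, X=4) weight 1/60
  (U=1, W=0, Y=0, Z=0, X=3) weight 2/135
  (U=1, W=0, Y=1, Z=0, X=3) weight 1/135
  (U=1, W=1, Y=0, Z=0, X=3) weight 1/45
  (U=1, W=1, Y=1, Z=0, X=3) weight 1/45
Group by X:
  weight(X=3) = 1/15
  weight(X=4) = 1/10
Total weight = 1/15 + 1/10 = 1/6
P(X=3 | obs) = 1/15 / 1/6 = 2/5
P(X=4 | obs) = 1/10 / 1/6 = 3/5

P(X = 4 | obs) = 3/5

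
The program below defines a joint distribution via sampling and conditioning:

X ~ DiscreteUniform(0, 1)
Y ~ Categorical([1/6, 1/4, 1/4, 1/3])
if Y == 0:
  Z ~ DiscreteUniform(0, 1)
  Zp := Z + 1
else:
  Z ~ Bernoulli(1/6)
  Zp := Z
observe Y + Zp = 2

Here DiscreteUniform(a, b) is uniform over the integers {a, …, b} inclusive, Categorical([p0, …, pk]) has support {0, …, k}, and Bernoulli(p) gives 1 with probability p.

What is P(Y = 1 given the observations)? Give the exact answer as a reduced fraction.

Enumerate traces; 6 have nonzero weight after conditioning:
  (X=0, Y=0, Z=1) weight 1/24
  (X=0, Y=1, Z=1) weight 1/48
  (X=0, Y=2, Z=0) weight 5/48
  (X=1, Y=0, Z=1) weight 1/24
  (X=1, Y=1, Z=1) weight 1/48
  (X=1, Y=2, Z=0) weight 5/48
Group by Y:
  weight(Y=0) = 1/12
  weight(Y=1) = 1/24
  weight(Y=2) = 5/24
Total weight = 1/12 + 1/24 + 5/24 = 1/3
P(Y=0 | obs) = 1/12 / 1/3 = 1/4
P(Y=1 | obs) = 1/24 / 1/3 = 1/8
P(Y=2 | obs) = 5/24 / 1/3 = 5/8

P(Y = 1 | obs) = 1/8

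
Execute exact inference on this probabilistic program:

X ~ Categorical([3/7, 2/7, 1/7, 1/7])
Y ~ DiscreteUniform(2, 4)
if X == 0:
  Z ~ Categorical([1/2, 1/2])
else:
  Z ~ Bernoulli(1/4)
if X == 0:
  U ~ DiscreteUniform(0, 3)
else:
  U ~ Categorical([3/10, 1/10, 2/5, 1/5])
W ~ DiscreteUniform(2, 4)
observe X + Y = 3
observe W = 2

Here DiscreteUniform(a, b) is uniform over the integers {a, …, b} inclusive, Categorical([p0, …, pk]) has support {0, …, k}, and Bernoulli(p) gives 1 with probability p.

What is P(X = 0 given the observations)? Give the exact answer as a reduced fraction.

P(X = 0 | obs) = 3/5

Enumerate traces; 16 have nonzero weight after conditioning:
  (X=0, Y=3, Z=0, U=0, W=2) weight 1/168
  (X=0, Y=3, Z=0, U=1, W=2) weight 1/168
  (X=0, Y=3, Z=0, U=2, W=2) weight 1/168
  (X=0, Y=3, Z=0, U=3, W=2) weight 1/168
  (X=0, Y=3, Z=1, U=0, W=2) weight 1/168
  (X=0, Y=3, Z=1, U=1, W=2) weight 1/168
  (X=0, Y=3, Z=1, U=2, W=2) weight 1/168
  (X=0, Y=3, Z=1, U=3, W=2) weight 1/168
  (X=1, Y=2, Z=0, U=0, W=2) weight 1/140
  … 7 more
Group by X:
  weight(X=0) = 1/21
  weight(X=1) = 2/63
Total weight = 1/21 + 2/63 = 5/63
P(X=0 | obs) = 1/21 / 5/63 = 3/5
P(X=1 | obs) = 2/63 / 5/63 = 2/5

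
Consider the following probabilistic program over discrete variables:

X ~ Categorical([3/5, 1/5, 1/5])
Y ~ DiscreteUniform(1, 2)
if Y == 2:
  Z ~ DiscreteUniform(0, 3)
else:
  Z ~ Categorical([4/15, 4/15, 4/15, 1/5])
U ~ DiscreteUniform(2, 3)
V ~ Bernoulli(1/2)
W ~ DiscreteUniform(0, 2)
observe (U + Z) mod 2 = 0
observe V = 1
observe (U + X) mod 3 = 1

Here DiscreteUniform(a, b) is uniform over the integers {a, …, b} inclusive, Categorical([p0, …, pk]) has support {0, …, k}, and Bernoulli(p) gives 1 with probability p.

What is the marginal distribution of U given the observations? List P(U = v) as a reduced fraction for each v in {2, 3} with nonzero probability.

Enumerate traces; 24 have nonzero weight after conditioning:
  (X=1, Y=1, Z=1, U=3, V=1, W=0) weight 1/450
  (X=1, Y=1, Z=1, U=3, V=1, W=1) weight 1/450
  (X=1, Y=1, Z=1, U=3, V=1, W=2) weight 1/450
  (X=1, Y=1, Z=3, U=3, V=1, W=0) weight 1/600
  (X=1, Y=1, Z=3, U=3, V=1, W=1) weight 1/600
  (X=1, Y=1, Z=3, U=3, V=1, W=2) weight 1/600
  (X=1, Y=2, Z=1, U=3, V=1, W=0) weight 1/480
  (X=1, Y=2, Z=1, U=3, V=1, W=1) weight 1/480
  (X=2, Y=1, Z=0, U=2, V=1, W=0) weight 1/450
  … 15 more
Group by U:
  weight(U=2) = 31/1200
  weight(U=3) = 29/1200
Total weight = 31/1200 + 29/1200 = 1/20
P(U=2 | obs) = 31/1200 / 1/20 = 31/60
P(U=3 | obs) = 29/1200 / 1/20 = 29/60

P(U=2) = 31/60, P(U=3) = 29/60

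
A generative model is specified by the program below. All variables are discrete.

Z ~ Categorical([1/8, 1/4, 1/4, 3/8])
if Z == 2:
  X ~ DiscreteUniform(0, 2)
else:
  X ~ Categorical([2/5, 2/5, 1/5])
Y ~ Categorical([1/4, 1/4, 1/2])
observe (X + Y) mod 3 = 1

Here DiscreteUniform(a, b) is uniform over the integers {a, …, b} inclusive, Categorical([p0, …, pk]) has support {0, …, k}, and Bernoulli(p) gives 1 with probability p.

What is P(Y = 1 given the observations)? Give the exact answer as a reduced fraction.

Enumerate traces; 12 have nonzero weight after conditioning:
  (Z=0, X=0, Y=1) weight 1/80
  (Z=0, X=1, Y=0) weight 1/80
  (Z=0, X=2, Y=2) weight 1/80
  (Z=1, X=0, Y=1) weight 1/40
  (Z=1, X=1, Y=0) weight 1/40
  (Z=1, X=2, Y=2) weight 1/40
  (Z=2, X=0, Y=1) weight 1/48
  (Z=2, X=1, Y=0) weight 1/48
  … 4 more
Group by Y:
  weight(Y=0) = 23/240
  weight(Y=1) = 23/240
  weight(Y=2) = 7/60
Total weight = 23/240 + 23/240 + 7/60 = 37/120
P(Y=0 | obs) = 23/240 / 37/120 = 23/74
P(Y=1 | obs) = 23/240 / 37/120 = 23/74
P(Y=2 | obs) = 7/60 / 37/120 = 14/37

P(Y = 1 | obs) = 23/74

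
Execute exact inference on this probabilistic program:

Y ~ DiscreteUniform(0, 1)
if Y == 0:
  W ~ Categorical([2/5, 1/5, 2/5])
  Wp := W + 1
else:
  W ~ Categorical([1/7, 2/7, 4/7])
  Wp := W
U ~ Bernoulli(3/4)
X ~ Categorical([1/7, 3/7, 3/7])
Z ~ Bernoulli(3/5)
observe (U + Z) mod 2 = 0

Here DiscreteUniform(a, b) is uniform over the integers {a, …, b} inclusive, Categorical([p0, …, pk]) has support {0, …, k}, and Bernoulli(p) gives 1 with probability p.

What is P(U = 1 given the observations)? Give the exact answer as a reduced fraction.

P(U = 1 | obs) = 9/11

Enumerate traces; 36 have nonzero weight after conditioning:
  (Y=0, W=0, U=0, X=0, Z=0) weight 1/350
  (Y=0, W=0, U=0, X=1, Z=0) weight 3/350
  (Y=0, W=0, U=0, X=2, Z=0) weight 3/350
  (Y=0, W=0, U=1, X=0, Z=1) weight 9/700
  (Y=0, W=0, U=1, X=1, Z=1) weight 27/700
  (Y=0, W=0, U=1, X=2, Z=1) weight 27/700
  (Y=0, W=1, U=0, X=0, Z=0) weight 1/700
  (Y=0, W=1, U=0, X=1, Z=0) weight 3/700
  … 28 more
Group by U:
  weight(U=0) = 1/10
  weight(U=1) = 9/20
Total weight = 1/10 + 9/20 = 11/20
P(U=0 | obs) = 1/10 / 11/20 = 2/11
P(U=1 | obs) = 9/20 / 11/20 = 9/11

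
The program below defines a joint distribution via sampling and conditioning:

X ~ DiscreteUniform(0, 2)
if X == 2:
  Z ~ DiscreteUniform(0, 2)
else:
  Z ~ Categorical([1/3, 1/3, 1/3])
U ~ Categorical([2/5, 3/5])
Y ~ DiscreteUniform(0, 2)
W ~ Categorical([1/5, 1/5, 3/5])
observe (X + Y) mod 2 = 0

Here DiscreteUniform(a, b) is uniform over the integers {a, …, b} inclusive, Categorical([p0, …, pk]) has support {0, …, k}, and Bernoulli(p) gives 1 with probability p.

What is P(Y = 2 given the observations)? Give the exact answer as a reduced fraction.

P(Y = 2 | obs) = 2/5

Enumerate traces; 90 have nonzero weight after conditioning:
  (X=0, Z=0, U=0, Y=0, W=0) weight 2/675
  (X=0, Z=0, U=0, Y=0, W=1) weight 2/675
  (X=0, Z=0, U=0, Y=0, W=2) weight 2/225
  (X=0, Z=0, U=0, Y=2, W=0) weight 2/675
  (X=0, Z=0, U=0, Y=2, W=1) weight 2/675
  (X=0, Z=0, U=0, Y=2, W=2) weight 2/225
  (X=0, Z=0, U=1, Y=0, W=0) weight 1/225
  (X=0, Z=0, U=1, Y=0, W=1) weight 1/225
  (X=1, Z=0, U=0, Y=1, W=0) weight 2/675
  … 81 more
Group by Y:
  weight(Y=0) = 2/9
  weight(Y=1) = 1/9
  weight(Y=2) = 2/9
Total weight = 2/9 + 1/9 + 2/9 = 5/9
P(Y=0 | obs) = 2/9 / 5/9 = 2/5
P(Y=1 | obs) = 1/9 / 5/9 = 1/5
P(Y=2 | obs) = 2/9 / 5/9 = 2/5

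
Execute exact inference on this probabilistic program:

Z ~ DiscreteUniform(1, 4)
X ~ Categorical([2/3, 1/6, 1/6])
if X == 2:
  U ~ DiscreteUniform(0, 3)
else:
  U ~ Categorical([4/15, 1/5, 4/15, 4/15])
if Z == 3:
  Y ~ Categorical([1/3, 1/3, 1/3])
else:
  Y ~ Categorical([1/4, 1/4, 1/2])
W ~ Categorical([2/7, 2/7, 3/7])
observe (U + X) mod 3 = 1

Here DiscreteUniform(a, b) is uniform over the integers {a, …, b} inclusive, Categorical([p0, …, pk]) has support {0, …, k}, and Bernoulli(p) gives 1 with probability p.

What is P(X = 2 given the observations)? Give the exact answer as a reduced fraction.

P(X = 2 | obs) = 3/19

Enumerate traces; 144 have nonzero weight after conditioning:
  (Z=1, X=0, U=1, Y=0, W=0) weight 1/420
  (Z=1, X=0, U=1, Y=0, W=1) weight 1/420
  (Z=1, X=0, U=1, Y=0, W=2) weight 1/280
  (Z=1, X=0, U=1, Y=1, W=0) weight 1/420
  (Z=1, X=0, U=1, Y=1, W=1) weight 1/420
  (Z=1, X=0, U=1, Y=1, W=2) weight 1/280
  (Z=1, X=0, U=1, Y=2, W=0) weight 1/210
  (Z=1, X=0, U=1, Y=2, W=1) weight 1/210
  (Z=1, X=1, U=0, Y=0, W=0) weight 1/1260
  (Z=1, X=2, U=2, Y=0, W=0) weight 1/1344
  … 134 more
Group by X:
  weight(X=0) = 2/15
  weight(X=1) = 4/45
  weight(X=2) = 1/24
Total weight = 2/15 + 4/45 + 1/24 = 19/72
P(X=0 | obs) = 2/15 / 19/72 = 48/95
P(X=1 | obs) = 4/45 / 19/72 = 32/95
P(X=2 | obs) = 1/24 / 19/72 = 3/19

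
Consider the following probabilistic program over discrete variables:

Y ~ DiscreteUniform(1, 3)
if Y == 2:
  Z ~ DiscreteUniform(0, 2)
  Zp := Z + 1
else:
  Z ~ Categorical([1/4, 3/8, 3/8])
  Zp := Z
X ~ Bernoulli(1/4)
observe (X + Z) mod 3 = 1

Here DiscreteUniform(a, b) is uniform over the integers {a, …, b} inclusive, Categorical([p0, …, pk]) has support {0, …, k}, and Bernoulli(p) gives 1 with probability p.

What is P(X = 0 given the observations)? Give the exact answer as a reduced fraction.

P(X = 0 | obs) = 39/49

Enumerate traces; 6 have nonzero weight after conditioning:
  (Y=1, Z=0, X=1) weight 1/48
  (Y=1, Z=1, X=0) weight 3/32
  (Y=2, Z=0, X=1) weight 1/36
  (Y=2, Z=1, X=0) weight 1/12
  (Y=3, Z=0, X=1) weight 1/48
  (Y=3, Z=1, X=0) weight 3/32
Group by X:
  weight(X=0) = 13/48
  weight(X=1) = 5/72
Total weight = 13/48 + 5/72 = 49/144
P(X=0 | obs) = 13/48 / 49/144 = 39/49
P(X=1 | obs) = 5/72 / 49/144 = 10/49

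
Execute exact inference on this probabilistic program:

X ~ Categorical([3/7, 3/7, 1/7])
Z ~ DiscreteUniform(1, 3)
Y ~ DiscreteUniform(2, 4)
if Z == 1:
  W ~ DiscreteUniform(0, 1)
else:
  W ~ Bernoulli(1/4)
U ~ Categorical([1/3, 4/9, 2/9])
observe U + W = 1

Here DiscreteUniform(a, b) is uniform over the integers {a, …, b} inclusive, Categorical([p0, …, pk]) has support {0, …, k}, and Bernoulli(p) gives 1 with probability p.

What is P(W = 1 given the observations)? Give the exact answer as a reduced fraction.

Enumerate traces; 54 have nonzero weight after conditioning:
  (X=0, Z=1, Y=2, W=0, U=1) weight 2/189
  (X=0, Z=1, Y=2, W=1, U=0) weight 1/126
  (X=0, Z=1, Y=3, W=0, U=1) weight 2/189
  (X=0, Z=1, Y=3, W=1, U=0) weight 1/126
  (X=0, Z=1, Y=4, W=0, U=1) weight 2/189
  (X=0, Z=1, Y=4, W=1, U=0) weight 1/126
  (X=0, Z=2, Y=2, W=0, U=1) weight 1/63
  (X=0, Z=2, Y=2, W=1, U=0) weight 1/252
  … 46 more
Group by W:
  weight(W=0) = 8/27
  weight(W=1) = 1/9
Total weight = 8/27 + 1/9 = 11/27
P(W=0 | obs) = 8/27 / 11/27 = 8/11
P(W=1 | obs) = 1/9 / 11/27 = 3/11

P(W = 1 | obs) = 3/11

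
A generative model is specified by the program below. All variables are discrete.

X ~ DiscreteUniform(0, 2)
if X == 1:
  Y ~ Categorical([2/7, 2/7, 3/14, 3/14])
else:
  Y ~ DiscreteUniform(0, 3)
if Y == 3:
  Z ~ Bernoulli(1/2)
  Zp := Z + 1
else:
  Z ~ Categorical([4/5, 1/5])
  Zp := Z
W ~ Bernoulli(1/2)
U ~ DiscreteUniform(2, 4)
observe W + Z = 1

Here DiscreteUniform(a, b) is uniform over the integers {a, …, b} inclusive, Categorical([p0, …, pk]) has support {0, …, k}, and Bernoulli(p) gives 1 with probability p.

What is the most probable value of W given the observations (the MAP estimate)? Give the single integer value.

argmax_v P(W = v | obs) = 1

Enumerate traces; 72 have nonzero weight after conditioning:
  (X=0, Y=0, Z=0, W=1, U=2) weight 1/90
  (X=0, Y=0, Z=0, W=1, U=3) weight 1/90
  (X=0, Y=0, Z=0, W=1, U=4) weight 1/90
  (X=0, Y=0, Z=1, W=0, U=2) weight 1/360
  (X=0, Y=0, Z=1, W=0, U=3) weight 1/360
  (X=0, Y=0, Z=1, W=0, U=4) weight 1/360
  (X=0, Y=1, Z=0, W=1, U=2) weight 1/90
  (X=0, Y=1, Z=0, W=1, U=3) weight 1/90
  … 64 more
Group by W:
  weight(W=0) = 19/140
  weight(W=1) = 51/140
Total weight = 19/140 + 51/140 = 1/2
P(W=0 | obs) = 19/140 / 1/2 = 19/70
P(W=1 | obs) = 51/140 / 1/2 = 51/70
argmax = 1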